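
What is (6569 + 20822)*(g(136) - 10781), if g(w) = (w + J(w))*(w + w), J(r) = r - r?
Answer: 717945501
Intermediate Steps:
J(r) = 0
g(w) = 2*w**2 (g(w) = (w + 0)*(w + w) = w*(2*w) = 2*w**2)
(6569 + 20822)*(g(136) - 10781) = (6569 + 20822)*(2*136**2 - 10781) = 27391*(2*18496 - 10781) = 27391*(36992 - 10781) = 27391*26211 = 717945501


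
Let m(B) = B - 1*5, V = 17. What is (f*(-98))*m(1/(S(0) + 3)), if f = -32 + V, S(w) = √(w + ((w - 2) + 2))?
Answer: -6860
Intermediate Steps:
S(w) = √2*√w (S(w) = √(w + ((-2 + w) + 2)) = √(w + w) = √(2*w) = √2*√w)
f = -15 (f = -32 + 17 = -15)
m(B) = -5 + B (m(B) = B - 5 = -5 + B)
(f*(-98))*m(1/(S(0) + 3)) = (-15*(-98))*(-5 + 1/(√2*√0 + 3)) = 1470*(-5 + 1/(√2*0 + 3)) = 1470*(-5 + 1/(0 + 3)) = 1470*(-5 + 1/3) = 1470*(-5 + ⅓) = 1470*(-14/3) = -6860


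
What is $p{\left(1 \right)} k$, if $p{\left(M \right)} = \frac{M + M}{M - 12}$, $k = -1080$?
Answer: $\frac{2160}{11} \approx 196.36$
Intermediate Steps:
$p{\left(M \right)} = \frac{2 M}{-12 + M}$
$p{\left(1 \right)} k = 2 \cdot 1 \frac{1}{-12 + 1} \left(-1080\right) = 2 \cdot 1 \frac{1}{-11} \left(-1080\right) = 2 \cdot 1 \left(- \frac{1}{11}\right) \left(-1080\right) = \left(- \frac{2}{11}\right) \left(-1080\right) = \frac{2160}{11}$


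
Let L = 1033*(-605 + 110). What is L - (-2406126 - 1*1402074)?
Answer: 3296865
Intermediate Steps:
L = -511335 (L = 1033*(-495) = -511335)
L - (-2406126 - 1*1402074) = -511335 - (-2406126 - 1*1402074) = -511335 - (-2406126 - 1402074) = -511335 - 1*(-3808200) = -511335 + 3808200 = 3296865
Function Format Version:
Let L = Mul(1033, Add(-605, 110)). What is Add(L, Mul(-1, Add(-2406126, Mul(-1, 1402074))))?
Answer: 3296865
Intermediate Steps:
L = -511335 (L = Mul(1033, -495) = -511335)
Add(L, Mul(-1, Add(-2406126, Mul(-1, 1402074)))) = Add(-511335, Mul(-1, Add(-2406126, Mul(-1, 1402074)))) = Add(-511335, Mul(-1, Add(-2406126, -1402074))) = Add(-511335, Mul(-1, -3808200)) = Add(-511335, 3808200) = 3296865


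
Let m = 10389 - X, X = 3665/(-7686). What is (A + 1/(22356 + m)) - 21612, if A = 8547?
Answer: -3288221860089/251681735 ≈ -13065.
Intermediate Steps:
X = -3665/7686 (X = 3665*(-1/7686) = -3665/7686 ≈ -0.47684)
m = 79853519/7686 (m = 10389 - 1*(-3665/7686) = 10389 + 3665/7686 = 79853519/7686 ≈ 10389.)
(A + 1/(22356 + m)) - 21612 = (8547 + 1/(22356 + 79853519/7686)) - 21612 = (8547 + 1/(251681735/7686)) - 21612 = (8547 + 7686/251681735) - 21612 = 2151123796731/251681735 - 21612 = -3288221860089/251681735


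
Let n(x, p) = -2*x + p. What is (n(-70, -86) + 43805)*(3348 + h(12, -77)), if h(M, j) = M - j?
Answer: 150743383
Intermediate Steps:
n(x, p) = p - 2*x
(n(-70, -86) + 43805)*(3348 + h(12, -77)) = ((-86 - 2*(-70)) + 43805)*(3348 + (12 - 1*(-77))) = ((-86 + 140) + 43805)*(3348 + (12 + 77)) = (54 + 43805)*(3348 + 89) = 43859*3437 = 150743383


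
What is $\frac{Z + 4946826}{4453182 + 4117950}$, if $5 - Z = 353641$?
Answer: $\frac{2296595}{4285566} \approx 0.53589$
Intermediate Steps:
$Z = -353636$ ($Z = 5 - 353641 = -353636$)
$\frac{Z + 4946826}{4453182 + 4117950} = \frac{-353636 + 4946826}{4453182 + 4117950} = \frac{4593190}{8571132} = 4593190 \cdot \frac{1}{8571132} = \frac{2296595}{4285566}$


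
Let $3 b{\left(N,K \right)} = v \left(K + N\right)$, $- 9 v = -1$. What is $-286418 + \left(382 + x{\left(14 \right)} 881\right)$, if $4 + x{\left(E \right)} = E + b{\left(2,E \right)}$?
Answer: $- \frac{7471006}{27} \approx -2.767 \cdot 10^{5}$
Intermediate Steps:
$v = \frac{1}{9}$ ($v = \left(- \frac{1}{9}\right) \left(-1\right) = \frac{1}{9} \approx 0.11111$)
$b{\left(N,K \right)} = \frac{K}{27} + \frac{N}{27}$ ($b{\left(N,K \right)} = \frac{\frac{1}{9} \left(K + N\right)}{3} = \frac{\frac{K}{9} + \frac{N}{9}}{3} = \frac{K}{27} + \frac{N}{27}$)
$x{\left(E \right)} = - \frac{106}{27} + \frac{28 E}{27}$ ($x{\left(E \right)} = -4 + \left(E + \left(\frac{E}{27} + \frac{1}{27} \cdot 2\right)\right) = -4 + \left(E + \left(\frac{E}{27} + \frac{2}{27}\right)\right) = -4 + \left(E + \left(\frac{2}{27} + \frac{E}{27}\right)\right) = -4 + \left(\frac{2}{27} + \frac{28 E}{27}\right) = - \frac{106}{27} + \frac{28 E}{27}$)
$-286418 + \left(382 + x{\left(14 \right)} 881\right) = -286418 + \left(382 + \left(- \frac{106}{27} + \frac{28}{27} \cdot 14\right) 881\right) = -286418 + \left(382 + \left(- \frac{106}{27} + \frac{392}{27}\right) 881\right) = -286418 + \left(382 + \frac{286}{27} \cdot 881\right) = -286418 + \left(382 + \frac{251966}{27}\right) = -286418 + \frac{262280}{27} = - \frac{7471006}{27}$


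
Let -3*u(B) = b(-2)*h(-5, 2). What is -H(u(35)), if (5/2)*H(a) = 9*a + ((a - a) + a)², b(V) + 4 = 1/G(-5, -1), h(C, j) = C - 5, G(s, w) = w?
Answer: -460/9 ≈ -51.111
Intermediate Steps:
h(C, j) = -5 + C
b(V) = -5 (b(V) = -4 + 1/(-1) = -4 - 1 = -5)
u(B) = -50/3 (u(B) = -(-5)*(-5 - 5)/3 = -(-5)*(-10)/3 = -⅓*50 = -50/3)
H(a) = 2*a²/5 + 18*a/5 (H(a) = 2*(9*a + ((a - a) + a)²)/5 = 2*(9*a + (0 + a)²)/5 = 2*(9*a + a²)/5 = 2*(a² + 9*a)/5 = 2*a²/5 + 18*a/5)
-H(u(35)) = -2*(-50)*(9 - 50/3)/(5*3) = -2*(-50)*(-23)/(5*3*3) = -1*460/9 = -460/9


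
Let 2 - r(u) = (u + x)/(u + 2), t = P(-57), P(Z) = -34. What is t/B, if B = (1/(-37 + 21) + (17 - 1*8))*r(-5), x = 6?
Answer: -1632/1001 ≈ -1.6304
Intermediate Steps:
t = -34
r(u) = 2 - (6 + u)/(2 + u) (r(u) = 2 - (u + 6)/(u + 2) = 2 - (6 + u)/(2 + u))
B = 1001/48 (B = (1/(-37 + 21) + (17 - 1*8))*((-2 - 5)/(2 - 5)) = (1/(-16) + (17 - 8))*(-7/(-3)) = (-1/16 + 9)*(-⅓*(-7)) = (143/16)*(7/3) = 1001/48 ≈ 20.854)
t/B = -34/1001/48 = -34*48/1001 = -1632/1001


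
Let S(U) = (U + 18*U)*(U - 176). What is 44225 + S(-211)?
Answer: 1595708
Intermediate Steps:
S(U) = 19*U*(-176 + U) (S(U) = (19*U)*(-176 + U) = 19*U*(-176 + U))
44225 + S(-211) = 44225 + 19*(-211)*(-176 - 211) = 44225 + 19*(-211)*(-387) = 44225 + 1551483 = 1595708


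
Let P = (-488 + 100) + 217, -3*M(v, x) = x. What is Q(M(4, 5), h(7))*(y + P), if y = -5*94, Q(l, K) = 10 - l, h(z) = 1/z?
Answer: -22435/3 ≈ -7478.3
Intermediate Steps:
M(v, x) = -x/3
y = -470
P = -171 (P = -388 + 217 = -171)
Q(M(4, 5), h(7))*(y + P) = (10 - (-1)*5/3)*(-470 - 171) = (10 - 1*(-5/3))*(-641) = (10 + 5/3)*(-641) = (35/3)*(-641) = -22435/3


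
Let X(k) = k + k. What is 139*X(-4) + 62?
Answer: -1050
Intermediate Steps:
X(k) = 2*k
139*X(-4) + 62 = 139*(2*(-4)) + 62 = 139*(-8) + 62 = -1112 + 62 = -1050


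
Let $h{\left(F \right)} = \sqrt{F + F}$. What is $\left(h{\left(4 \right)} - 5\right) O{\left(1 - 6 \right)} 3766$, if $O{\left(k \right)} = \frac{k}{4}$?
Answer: $\frac{47075}{2} - 9415 \sqrt{2} \approx 10223.0$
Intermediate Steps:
$h{\left(F \right)} = \sqrt{2} \sqrt{F}$ ($h{\left(F \right)} = \sqrt{2 F} = \sqrt{2} \sqrt{F}$)
$O{\left(k \right)} = \frac{k}{4}$ ($O{\left(k \right)} = k \frac{1}{4} = \frac{k}{4}$)
$\left(h{\left(4 \right)} - 5\right) O{\left(1 - 6 \right)} 3766 = \left(\sqrt{2} \sqrt{4} - 5\right) \frac{1 - 6}{4} \cdot 3766 = \left(\sqrt{2} \cdot 2 - 5\right) \frac{1 - 6}{4} \cdot 3766 = \left(2 \sqrt{2} - 5\right) \frac{1}{4} \left(-5\right) 3766 = \left(-5 + 2 \sqrt{2}\right) \left(- \frac{5}{4}\right) 3766 = \left(\frac{25}{4} - \frac{5 \sqrt{2}}{2}\right) 3766 = \frac{47075}{2} - 9415 \sqrt{2}$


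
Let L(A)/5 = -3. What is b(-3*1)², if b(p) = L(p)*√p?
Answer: -675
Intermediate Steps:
L(A) = -15 (L(A) = 5*(-3) = -15)
b(p) = -15*√p
b(-3*1)² = (-15*I*√3)² = -675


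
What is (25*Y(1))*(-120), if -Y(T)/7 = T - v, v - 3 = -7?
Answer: 105000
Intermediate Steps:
v = -4 (v = 3 - 7 = -4)
Y(T) = -28 - 7*T (Y(T) = -7*(T - 1*(-4)) = -7*(T + 4) = -7*(4 + T) = -28 - 7*T)
(25*Y(1))*(-120) = (25*(-28 - 7*1))*(-120) = (25*(-28 - 7))*(-120) = (25*(-35))*(-120) = -875*(-120) = 105000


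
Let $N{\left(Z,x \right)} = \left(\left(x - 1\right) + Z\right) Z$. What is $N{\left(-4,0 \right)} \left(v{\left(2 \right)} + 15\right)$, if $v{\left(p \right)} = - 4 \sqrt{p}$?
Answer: $300 - 80 \sqrt{2} \approx 186.86$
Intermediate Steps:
$N{\left(Z,x \right)} = Z \left(-1 + Z + x\right)$ ($N{\left(Z,x \right)} = \left(\left(-1 + x\right) + Z\right) Z = \left(-1 + Z + x\right) Z = Z \left(-1 + Z + x\right)$)
$N{\left(-4,0 \right)} \left(v{\left(2 \right)} + 15\right) = - 4 \left(-1 - 4 + 0\right) \left(- 4 \sqrt{2} + 15\right) = \left(-4\right) \left(-5\right) \left(15 - 4 \sqrt{2}\right) = 20 \left(15 - 4 \sqrt{2}\right) = 300 - 80 \sqrt{2}$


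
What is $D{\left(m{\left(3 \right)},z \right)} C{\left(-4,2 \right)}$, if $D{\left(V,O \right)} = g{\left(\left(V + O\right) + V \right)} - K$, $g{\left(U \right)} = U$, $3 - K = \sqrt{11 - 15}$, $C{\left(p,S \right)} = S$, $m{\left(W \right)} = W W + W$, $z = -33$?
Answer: $-24 + 4 i \approx -24.0 + 4.0 i$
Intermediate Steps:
$m{\left(W \right)} = W + W^{2}$ ($m{\left(W \right)} = W^{2} + W = W + W^{2}$)
$K = 3 - 2 i$ ($K = 3 - \sqrt{11 - 15} = 3 - \sqrt{-4} = 3 - 2 i \approx 3.0 - 2.0 i$)
$D{\left(V,O \right)} = -3 + O + 2 i + 2 V$ ($D{\left(V,O \right)} = \left(\left(V + O\right) + V\right) - \left(3 - 2 i\right) = \left(\left(O + V\right) + V\right) - \left(3 - 2 i\right) = \left(O + 2 V\right) - \left(3 - 2 i\right) = -3 + O + 2 i + 2 V$)
$D{\left(m{\left(3 \right)},z \right)} C{\left(-4,2 \right)} = \left(-3 - 33 + 2 i + 2 \cdot 3 \left(1 + 3\right)\right) 2 = \left(-3 - 33 + 2 i + 2 \cdot 3 \cdot 4\right) 2 = \left(-3 - 33 + 2 i + 2 \cdot 12\right) 2 = \left(-3 - 33 + 2 i + 24\right) 2 = \left(-12 + 2 i\right) 2 = -24 + 4 i$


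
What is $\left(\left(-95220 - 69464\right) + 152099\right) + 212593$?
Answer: $200008$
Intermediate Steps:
$\left(\left(-95220 - 69464\right) + 152099\right) + 212593 = \left(-164684 + 152099\right) + 212593 = -12585 + 212593 = 200008$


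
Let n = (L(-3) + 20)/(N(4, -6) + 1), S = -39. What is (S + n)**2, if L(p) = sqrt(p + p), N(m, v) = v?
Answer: (215 + I*sqrt(6))**2/25 ≈ 1848.8 + 42.131*I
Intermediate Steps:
L(p) = sqrt(2)*sqrt(p) (L(p) = sqrt(2*p) = sqrt(2)*sqrt(p))
n = -4 - I*sqrt(6)/5 (n = (sqrt(2)*sqrt(-3) + 20)/(-6 + 1) = (sqrt(2)*(I*sqrt(3)) + 20)/(-5) = (I*sqrt(6) + 20)*(-1/5) = (20 + I*sqrt(6))*(-1/5) = -4 - I*sqrt(6)/5 ≈ -4.0 - 0.4899*I)
(S + n)**2 = (-39 + (-4 - I*sqrt(6)/5))**2 = (-43 - I*sqrt(6)/5)**2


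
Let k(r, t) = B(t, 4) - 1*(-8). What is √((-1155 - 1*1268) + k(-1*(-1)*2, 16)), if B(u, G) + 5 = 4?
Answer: 4*I*√151 ≈ 49.153*I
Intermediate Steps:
B(u, G) = -1 (B(u, G) = -5 + 4 = -1)
k(r, t) = 7 (k(r, t) = -1 - 1*(-8) = -1 + 8 = 7)
√((-1155 - 1*1268) + k(-1*(-1)*2, 16)) = √((-1155 - 1*1268) + 7) = √((-1155 - 1268) + 7) = √(-2423 + 7) = √(-2416) = 4*I*√151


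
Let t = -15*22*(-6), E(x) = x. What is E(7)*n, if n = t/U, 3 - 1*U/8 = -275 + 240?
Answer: 3465/76 ≈ 45.592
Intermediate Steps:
t = 1980 (t = -330*(-6) = 1980)
U = 304 (U = 24 - 8*(-275 + 240) = 24 - 8*(-35) = 24 + 280 = 304)
n = 495/76 (n = 1980/304 = 1980*(1/304) = 495/76 ≈ 6.5132)
E(7)*n = 7*(495/76) = 3465/76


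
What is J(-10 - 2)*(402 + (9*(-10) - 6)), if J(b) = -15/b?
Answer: 765/2 ≈ 382.50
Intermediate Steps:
J(-10 - 2)*(402 + (9*(-10) - 6)) = (-15/(-10 - 2))*(402 + (9*(-10) - 6)) = (-15/(-12))*(402 + (-90 - 6)) = (-15*(-1/12))*(402 - 96) = (5/4)*306 = 765/2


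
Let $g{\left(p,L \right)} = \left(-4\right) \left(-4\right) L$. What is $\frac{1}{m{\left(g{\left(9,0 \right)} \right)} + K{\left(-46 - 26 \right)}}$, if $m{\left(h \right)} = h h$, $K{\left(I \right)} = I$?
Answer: $- \frac{1}{72} \approx -0.013889$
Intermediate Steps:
$g{\left(p,L \right)} = 16 L$
$m{\left(h \right)} = h^{2}$
$\frac{1}{m{\left(g{\left(9,0 \right)} \right)} + K{\left(-46 - 26 \right)}} = \frac{1}{\left(16 \cdot 0\right)^{2} - 72} = \frac{1}{0^{2} - 72} = \frac{1}{0 - 72} = \frac{1}{-72} = - \frac{1}{72}$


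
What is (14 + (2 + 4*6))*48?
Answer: 1920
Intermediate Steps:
(14 + (2 + 4*6))*48 = (14 + (2 + 24))*48 = (14 + 26)*48 = 40*48 = 1920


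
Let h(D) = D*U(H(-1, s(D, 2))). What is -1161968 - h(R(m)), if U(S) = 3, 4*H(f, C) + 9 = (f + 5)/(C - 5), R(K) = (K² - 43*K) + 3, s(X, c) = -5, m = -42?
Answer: -1172687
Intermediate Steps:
R(K) = 3 + K² - 43*K
H(f, C) = -9/4 + (5 + f)/(4*(-5 + C)) (H(f, C) = -9/4 + ((f + 5)/(C - 5))/4 = -9/4 + ((5 + f)/(-5 + C))/4 = -9/4 + (5 + f)/(4*(-5 + C)))
h(D) = 3*D (h(D) = D*3 = 3*D)
-1161968 - h(R(m)) = -1161968 - 3*(3 + (-42)² - 43*(-42)) = -1161968 - 3*(3 + 1764 + 1806) = -1161968 - 3*3573 = -1161968 - 1*10719 = -1161968 - 10719 = -1172687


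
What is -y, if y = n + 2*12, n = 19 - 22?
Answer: -21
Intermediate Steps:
n = -3
y = 21 (y = -3 + 2*12 = -3 + 24 = 21)
-y = -1*21 = -21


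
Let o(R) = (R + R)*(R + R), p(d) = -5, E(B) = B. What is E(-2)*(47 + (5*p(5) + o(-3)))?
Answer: -116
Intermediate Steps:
o(R) = 4*R² (o(R) = (2*R)*(2*R) = 4*R²)
E(-2)*(47 + (5*p(5) + o(-3))) = -2*(47 + (5*(-5) + 4*(-3)²)) = -2*(47 + (-25 + 4*9)) = -2*(47 + (-25 + 36)) = -2*(47 + 11) = -2*58 = -116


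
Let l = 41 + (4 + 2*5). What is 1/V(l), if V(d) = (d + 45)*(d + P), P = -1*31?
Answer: 1/2400 ≈ 0.00041667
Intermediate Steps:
P = -31
l = 55 (l = 41 + (4 + 10) = 41 + 14 = 55)
V(d) = (-31 + d)*(45 + d) (V(d) = (d + 45)*(d - 31) = (45 + d)*(-31 + d) = (-31 + d)*(45 + d))
1/V(l) = 1/(-1395 + 55**2 + 14*55) = 1/(-1395 + 3025 + 770) = 1/2400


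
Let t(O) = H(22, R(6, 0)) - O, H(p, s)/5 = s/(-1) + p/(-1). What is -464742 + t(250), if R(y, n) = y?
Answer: -465132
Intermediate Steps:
H(p, s) = -5*p - 5*s (H(p, s) = 5*(s/(-1) + p/(-1)) = 5*(s*(-1) + p*(-1)) = 5*(-s - p) = 5*(-p - s) = -5*p - 5*s)
t(O) = -140 - O (t(O) = (-5*22 - 5*6) - O = (-110 - 30) - O = -140 - O)
-464742 + t(250) = -464742 + (-140 - 1*250) = -464742 + (-140 - 250) = -464742 - 390 = -465132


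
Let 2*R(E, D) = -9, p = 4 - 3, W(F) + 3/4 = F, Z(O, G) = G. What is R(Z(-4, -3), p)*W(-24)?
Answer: 891/8 ≈ 111.38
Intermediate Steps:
W(F) = -¾ + F
p = 1
R(E, D) = -9/2 (R(E, D) = (½)*(-9) = -9/2)
R(Z(-4, -3), p)*W(-24) = -9*(-¾ - 24)/2 = -9/2*(-99/4) = 891/8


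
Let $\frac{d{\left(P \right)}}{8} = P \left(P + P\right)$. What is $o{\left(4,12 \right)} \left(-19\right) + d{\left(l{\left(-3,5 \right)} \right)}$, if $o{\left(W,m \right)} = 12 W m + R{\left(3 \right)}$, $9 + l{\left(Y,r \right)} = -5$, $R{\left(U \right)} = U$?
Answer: $-7865$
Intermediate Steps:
$l{\left(Y,r \right)} = -14$ ($l{\left(Y,r \right)} = -9 - 5 = -14$)
$o{\left(W,m \right)} = 3 + 12 W m$ ($o{\left(W,m \right)} = 12 W m + 3 = 3 + 12 W m$)
$d{\left(P \right)} = 16 P^{2}$ ($d{\left(P \right)} = 8 P \left(P + P\right) = 8 P 2 P = 8 \cdot 2 P^{2} = 16 P^{2}$)
$o{\left(4,12 \right)} \left(-19\right) + d{\left(l{\left(-3,5 \right)} \right)} = \left(3 + 12 \cdot 4 \cdot 12\right) \left(-19\right) + 16 \left(-14\right)^{2} = \left(3 + 576\right) \left(-19\right) + 16 \cdot 196 = 579 \left(-19\right) + 3136 = -11001 + 3136 = -7865$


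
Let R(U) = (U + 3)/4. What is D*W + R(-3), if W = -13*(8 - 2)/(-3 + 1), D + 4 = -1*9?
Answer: -507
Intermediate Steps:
R(U) = ¾ + U/4 (R(U) = (3 + U)*(¼) = ¾ + U/4)
D = -13 (D = -4 - 1*9 = -4 - 9 = -13)
W = 39 (W = -13/((-2/6)) = -13/((-2*⅙)) = -13/(-⅓) = -13*(-3) = 39)
D*W + R(-3) = -13*39 + (¾ + (¼)*(-3)) = -507 + (¾ - ¾) = -507 + 0 = -507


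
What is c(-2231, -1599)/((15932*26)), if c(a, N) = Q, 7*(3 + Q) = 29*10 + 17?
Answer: 11/111524 ≈ 9.8633e-5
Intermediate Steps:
Q = 286/7 (Q = -3 + (29*10 + 17)/7 = -3 + (290 + 17)/7 = -3 + (1/7)*307 = -3 + 307/7 = 286/7 ≈ 40.857)
c(a, N) = 286/7
c(-2231, -1599)/((15932*26)) = 286/(7*((15932*26))) = (286/7)/414232 = (286/7)*(1/414232) = 11/111524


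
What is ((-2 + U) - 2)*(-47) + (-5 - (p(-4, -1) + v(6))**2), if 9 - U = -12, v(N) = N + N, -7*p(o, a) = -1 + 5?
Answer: -45796/49 ≈ -934.61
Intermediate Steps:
p(o, a) = -4/7 (p(o, a) = -(-1 + 5)/7 = -1/7*4 = -4/7)
v(N) = 2*N
U = 21 (U = 9 - 1*(-12) = 9 + 12 = 21)
((-2 + U) - 2)*(-47) + (-5 - (p(-4, -1) + v(6))**2) = ((-2 + 21) - 2)*(-47) + (-5 - (-4/7 + 2*6)**2) = (19 - 2)*(-47) + (-5 - (-4/7 + 12)**2) = 17*(-47) + (-5 - (80/7)**2) = -799 + (-5 - 1*6400/49) = -799 + (-5 - 6400/49) = -799 - 6645/49 = -45796/49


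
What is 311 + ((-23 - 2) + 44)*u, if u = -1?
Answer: 292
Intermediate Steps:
311 + ((-23 - 2) + 44)*u = 311 + ((-23 - 2) + 44)*(-1) = 311 + (-25 + 44)*(-1) = 311 + 19*(-1) = 311 - 19 = 292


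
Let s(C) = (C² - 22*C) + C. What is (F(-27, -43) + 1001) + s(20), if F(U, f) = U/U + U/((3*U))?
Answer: 2947/3 ≈ 982.33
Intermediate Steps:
s(C) = C² - 21*C
F(U, f) = 4/3 (F(U, f) = 1 + U*(1/(3*U)) = 1 + ⅓ = 4/3)
(F(-27, -43) + 1001) + s(20) = (4/3 + 1001) + 20*(-21 + 20) = 3007/3 + 20*(-1) = 3007/3 - 20 = 2947/3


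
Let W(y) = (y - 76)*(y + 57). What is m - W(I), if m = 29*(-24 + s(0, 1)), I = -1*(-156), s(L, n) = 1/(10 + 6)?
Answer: -283747/16 ≈ -17734.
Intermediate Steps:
s(L, n) = 1/16
I = 156
W(y) = (-76 + y)*(57 + y)
m = -11107/16 (m = 29*(-24 + 1/16) = 29*(-383/16) = -11107/16 ≈ -694.19)
m - W(I) = -11107/16 - (-4332 + 156² - 19*156) = -11107/16 - (-4332 + 24336 - 2964) = -11107/16 - 1*17040 = -11107/16 - 17040 = -283747/16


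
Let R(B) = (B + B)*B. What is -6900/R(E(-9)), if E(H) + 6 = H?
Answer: -46/3 ≈ -15.333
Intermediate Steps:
E(H) = -6 + H
R(B) = 2*B² (R(B) = (2*B)*B = 2*B²)
-6900/R(E(-9)) = -6900*1/(2*(-6 - 9)²) = -6900/(2*(-15)²) = -6900/(2*225) = -6900/450 = -6900*1/450 = -46/3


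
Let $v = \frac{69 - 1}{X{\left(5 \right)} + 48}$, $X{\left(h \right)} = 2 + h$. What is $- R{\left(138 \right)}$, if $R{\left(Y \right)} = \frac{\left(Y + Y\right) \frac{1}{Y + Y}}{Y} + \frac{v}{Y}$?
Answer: $- \frac{41}{2530} \approx -0.016206$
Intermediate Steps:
$v = \frac{68}{55}$ ($v = \frac{69 - 1}{\left(2 + 5\right) + 48} = \frac{68}{7 + 48} = \frac{68}{55} \approx 1.2364$)
$R{\left(Y \right)} = \frac{123}{55 Y}$ ($R{\left(Y \right)} = \frac{\left(Y + Y\right) \frac{1}{Y + Y}}{Y} + \frac{68}{55 Y} = \frac{2 Y \frac{1}{2 Y}}{Y} + \frac{68}{55 Y} = 1 \frac{1}{Y} + \frac{68}{55 Y} = \frac{1}{Y} + \frac{68}{55 Y} = \frac{123}{55 Y}$)
$- R{\left(138 \right)} = - \frac{123}{55 \cdot 138} = \left(-1\right) \frac{41}{2530} = - \frac{41}{2530}$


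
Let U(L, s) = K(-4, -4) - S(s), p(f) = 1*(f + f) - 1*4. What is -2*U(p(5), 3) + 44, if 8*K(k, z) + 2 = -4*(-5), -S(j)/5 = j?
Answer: 19/2 ≈ 9.5000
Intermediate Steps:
S(j) = -5*j
K(k, z) = 9/4 (K(k, z) = -¼ + (-4*(-5))/8 = -¼ + (⅛)*20 = -¼ + 5/2 = 9/4)
p(f) = -4 + 2*f (p(f) = 1*(2*f) - 4 = 2*f - 4 = -4 + 2*f)
U(L, s) = 9/4 + 5*s (U(L, s) = 9/4 - (-5)*s = 9/4 + 5*s)
-2*U(p(5), 3) + 44 = -2*(9/4 + 5*3) + 44 = -2*(9/4 + 15) + 44 = -2*69/4 + 44 = -69/2 + 44 = 19/2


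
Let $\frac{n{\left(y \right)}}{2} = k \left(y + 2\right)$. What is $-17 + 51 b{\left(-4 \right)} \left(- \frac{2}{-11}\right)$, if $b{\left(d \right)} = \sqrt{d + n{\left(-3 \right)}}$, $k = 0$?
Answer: $-17 + \frac{204 i}{11} \approx -17.0 + 18.545 i$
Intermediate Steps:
$n{\left(y \right)} = 0$ ($n{\left(y \right)} = 2 \cdot 0 \left(y + 2\right) = 2 \cdot 0 \left(2 + y\right) = 2 \cdot 0 = 0$)
$b{\left(d \right)} = \sqrt{d}$ ($b{\left(d \right)} = \sqrt{d + 0} = \sqrt{d}$)
$-17 + 51 b{\left(-4 \right)} \left(- \frac{2}{-11}\right) = -17 + 51 \sqrt{-4} \left(- \frac{2}{-11}\right) = -17 + 51 \cdot 2 i \left(\left(-2\right) \left(- \frac{1}{11}\right)\right) = -17 + 51 \cdot 2 i \frac{2}{11} = -17 + 51 \frac{4 i}{11} = -17 + \frac{204 i}{11}$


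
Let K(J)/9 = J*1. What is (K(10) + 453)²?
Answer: 294849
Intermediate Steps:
K(J) = 9*J (K(J) = 9*(J*1) = 9*J)
(K(10) + 453)² = (9*10 + 453)² = (90 + 453)² = 543² = 294849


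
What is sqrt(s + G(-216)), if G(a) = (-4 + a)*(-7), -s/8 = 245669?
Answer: 2*I*sqrt(490953) ≈ 1401.4*I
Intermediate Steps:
s = -1965352 (s = -8*245669 = -1965352)
G(a) = 28 - 7*a
sqrt(s + G(-216)) = sqrt(-1965352 + (28 - 7*(-216))) = sqrt(-1965352 + (28 + 1512)) = sqrt(-1965352 + 1540) = sqrt(-1963812) = 2*I*sqrt(490953)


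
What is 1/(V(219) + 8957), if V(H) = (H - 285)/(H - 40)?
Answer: 179/1603237 ≈ 0.00011165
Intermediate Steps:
V(H) = (-285 + H)/(-40 + H)
1/(V(219) + 8957) = 1/((-285 + 219)/(-40 + 219) + 8957) = 1/(-66/179 + 8957) = 1/(1603237/179) = 179/1603237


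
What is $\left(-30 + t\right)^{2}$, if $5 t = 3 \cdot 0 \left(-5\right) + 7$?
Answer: $\frac{20449}{25} \approx 817.96$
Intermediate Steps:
$t = \frac{7}{5}$ ($t = \frac{3 \cdot 0 \left(-5\right) + 7}{5} = \frac{0 \left(-5\right) + 7}{5} = \frac{0 + 7}{5} = \frac{1}{5} \cdot 7 = \frac{7}{5} \approx 1.4$)
$\left(-30 + t\right)^{2} = \left(-30 + \frac{7}{5}\right)^{2} = \left(- \frac{143}{5}\right)^{2} = \frac{20449}{25}$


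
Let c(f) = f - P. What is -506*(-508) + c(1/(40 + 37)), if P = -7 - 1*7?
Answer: 19793775/77 ≈ 2.5706e+5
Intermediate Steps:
P = -14 (P = -7 - 7 = -14)
c(f) = 14 + f (c(f) = f - 1*(-14) = f + 14 = 14 + f)
-506*(-508) + c(1/(40 + 37)) = -506*(-508) + (14 + 1/(40 + 37)) = 257048 + (14 + 1/77) = 257048 + 1079/77 = 19793775/77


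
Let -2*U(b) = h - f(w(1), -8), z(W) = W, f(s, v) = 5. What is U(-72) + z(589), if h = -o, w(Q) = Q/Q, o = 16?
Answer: 1199/2 ≈ 599.50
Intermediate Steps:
w(Q) = 1
h = -16 (h = -1*16 = -16)
U(b) = 21/2 (U(b) = -(-16 - 1*5)/2 = -(-16 - 5)/2 = -½*(-21) = 21/2)
U(-72) + z(589) = 21/2 + 589 = 1199/2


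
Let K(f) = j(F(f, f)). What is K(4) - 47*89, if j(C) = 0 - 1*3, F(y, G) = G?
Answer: -4186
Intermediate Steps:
j(C) = -3 (j(C) = 0 - 3 = -3)
K(f) = -3
K(4) - 47*89 = -3 - 47*89 = -3 - 4183 = -4186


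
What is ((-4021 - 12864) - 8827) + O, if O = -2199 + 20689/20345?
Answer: -567828606/20345 ≈ -27910.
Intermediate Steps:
O = -44717966/20345 (O = -2199 + 20689*(1/20345) = -2199 + 20689/20345 = -44717966/20345 ≈ -2198.0)
((-4021 - 12864) - 8827) + O = ((-4021 - 12864) - 8827) - 44717966/20345 = (-16885 - 8827) - 44717966/20345 = -25712 - 44717966/20345 = -567828606/20345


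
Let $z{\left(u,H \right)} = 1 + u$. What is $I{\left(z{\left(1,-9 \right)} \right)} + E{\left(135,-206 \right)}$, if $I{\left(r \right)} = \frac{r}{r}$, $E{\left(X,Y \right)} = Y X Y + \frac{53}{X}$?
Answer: $\frac{773396288}{135} \approx 5.7289 \cdot 10^{6}$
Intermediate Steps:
$E{\left(X,Y \right)} = \frac{53}{X} + X Y^{2}$ ($E{\left(X,Y \right)} = X Y Y + \frac{53}{X} = X Y^{2} + \frac{53}{X} = \frac{53}{X} + X Y^{2}$)
$I{\left(r \right)} = 1$
$I{\left(z{\left(1,-9 \right)} \right)} + E{\left(135,-206 \right)} = 1 + \left(\frac{53}{135} + 135 \left(-206\right)^{2}\right) = 1 + \left(53 \cdot \frac{1}{135} + 135 \cdot 42436\right) = 1 + \left(\frac{53}{135} + 5728860\right) = 1 + \frac{773396153}{135} = \frac{773396288}{135}$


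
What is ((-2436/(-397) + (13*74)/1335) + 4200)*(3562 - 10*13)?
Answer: 2550677242256/176665 ≈ 1.4438e+7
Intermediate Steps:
((-2436/(-397) + (13*74)/1335) + 4200)*(3562 - 10*13) = ((-2436*(-1/397) + 962*(1/1335)) + 4200)*(3562 - 130) = ((2436/397 + 962/1335) + 4200)*3432 = (3633974/529995 + 4200)*3432 = (2229612974/529995)*3432 = 2550677242256/176665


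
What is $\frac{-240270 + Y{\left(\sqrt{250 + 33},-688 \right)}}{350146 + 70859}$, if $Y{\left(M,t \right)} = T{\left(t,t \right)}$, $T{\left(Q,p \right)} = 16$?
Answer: $- \frac{240254}{421005} \approx -0.57067$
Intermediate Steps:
$Y{\left(M,t \right)} = 16$
$\frac{-240270 + Y{\left(\sqrt{250 + 33},-688 \right)}}{350146 + 70859} = \frac{-240270 + 16}{350146 + 70859} = - \frac{240254}{421005}$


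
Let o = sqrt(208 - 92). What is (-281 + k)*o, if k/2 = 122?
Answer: -74*sqrt(29) ≈ -398.50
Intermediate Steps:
k = 244 (k = 2*122 = 244)
o = 2*sqrt(29) (o = sqrt(116) = 2*sqrt(29) ≈ 10.770)
(-281 + k)*o = (-281 + 244)*(2*sqrt(29)) = -74*sqrt(29)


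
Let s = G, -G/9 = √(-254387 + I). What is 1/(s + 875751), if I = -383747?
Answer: 291917/255663834285 + I*√638134/85221278095 ≈ 1.1418e-6 + 9.3736e-9*I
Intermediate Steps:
G = -9*I*√638134 (G = -9*√(-254387 - 383747) = -9*I*√638134 ≈ -7189.5*I)
s = -9*I*√638134 ≈ -7189.5*I
1/(s + 875751) = 1/(-9*I*√638134 + 875751) = 1/(875751 - 9*I*√638134)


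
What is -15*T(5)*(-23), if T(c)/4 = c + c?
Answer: 13800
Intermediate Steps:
T(c) = 8*c (T(c) = 4*(c + c) = 4*(2*c) = 8*c)
-15*T(5)*(-23) = -120*5*(-23) = -15*40*(-23) = -600*(-23) = 13800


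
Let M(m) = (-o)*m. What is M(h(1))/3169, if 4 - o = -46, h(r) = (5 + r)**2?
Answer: -1800/3169 ≈ -0.56800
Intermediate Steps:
o = 50 (o = 4 - 1*(-46) = 4 + 46 = 50)
M(m) = -50*m (M(m) = (-1*50)*m = -50*m)
M(h(1))/3169 = -50*(5 + 1)**2/3169 = -50*6**2*(1/3169) = -50*36*(1/3169) = -1800*1/3169 = -1800/3169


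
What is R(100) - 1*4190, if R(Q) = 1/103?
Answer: -431569/103 ≈ -4190.0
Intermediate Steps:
R(Q) = 1/103
R(100) - 1*4190 = 1/103 - 1*4190 = 1/103 - 4190 = -431569/103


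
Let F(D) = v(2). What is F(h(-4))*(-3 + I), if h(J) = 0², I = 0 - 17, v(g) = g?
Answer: -40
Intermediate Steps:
I = -17
h(J) = 0
F(D) = 2
F(h(-4))*(-3 + I) = 2*(-3 - 17) = 2*(-20) = -40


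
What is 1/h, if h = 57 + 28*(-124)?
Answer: -1/3415 ≈ -0.00029283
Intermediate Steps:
h = -3415 (h = 57 - 3472 = -3415)
1/h = 1/(-3415) = -1/3415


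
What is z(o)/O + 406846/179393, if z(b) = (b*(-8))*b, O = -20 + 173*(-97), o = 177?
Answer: 51797046022/3013981793 ≈ 17.186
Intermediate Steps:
O = -16801 (O = -20 - 16781 = -16801)
z(b) = -8*b² (z(b) = (-8*b)*b = -8*b²)
z(o)/O + 406846/179393 = -8*177²/(-16801) + 406846/179393 = -8*31329*(-1/16801) + 406846*(1/179393) = -250632*(-1/16801) + 406846/179393 = 250632/16801 + 406846/179393 = 51797046022/3013981793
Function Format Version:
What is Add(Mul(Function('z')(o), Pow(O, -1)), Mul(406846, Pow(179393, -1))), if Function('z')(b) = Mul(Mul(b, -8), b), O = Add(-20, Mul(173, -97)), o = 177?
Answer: Rational(51797046022, 3013981793) ≈ 17.186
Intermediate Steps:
O = -16801 (O = Add(-20, -16781) = -16801)
Function('z')(b) = Mul(-8, Pow(b, 2)) (Function('z')(b) = Mul(Mul(-8, b), b) = Mul(-8, Pow(b, 2)))
Add(Mul(Function('z')(o), Pow(O, -1)), Mul(406846, Pow(179393, -1))) = Add(Mul(Mul(-8, Pow(177, 2)), Pow(-16801, -1)), Mul(406846, Pow(179393, -1))) = Add(Mul(Mul(-8, 31329), Rational(-1, 16801)), Mul(406846, Rational(1, 179393))) = Add(Mul(-250632, Rational(-1, 16801)), Rational(406846, 179393)) = Add(Rational(250632, 16801), Rational(406846, 179393)) = Rational(51797046022, 3013981793)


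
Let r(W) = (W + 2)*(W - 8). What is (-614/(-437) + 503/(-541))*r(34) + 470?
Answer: 216287758/236417 ≈ 914.86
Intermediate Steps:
r(W) = (-8 + W)*(2 + W) (r(W) = (2 + W)*(-8 + W) = (-8 + W)*(2 + W))
(-614/(-437) + 503/(-541))*r(34) + 470 = (-614/(-437) + 503/(-541))*(-16 + 34² - 6*34) + 470 = (-614*(-1/437) + 503*(-1/541))*(-16 + 1156 - 204) + 470 = (614/437 - 503/541)*936 + 470 = (112363/236417)*936 + 470 = 105171768/236417 + 470 = 216287758/236417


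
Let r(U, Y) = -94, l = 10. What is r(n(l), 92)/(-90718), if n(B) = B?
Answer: 47/45359 ≈ 0.0010362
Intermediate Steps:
r(n(l), 92)/(-90718) = -94/(-90718) = -94*(-1/90718) = 47/45359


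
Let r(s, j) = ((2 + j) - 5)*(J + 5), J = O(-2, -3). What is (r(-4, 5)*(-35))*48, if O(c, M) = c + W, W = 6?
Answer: -30240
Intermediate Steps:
O(c, M) = 6 + c (O(c, M) = c + 6 = 6 + c)
J = 4 (J = 6 - 2 = 4)
r(s, j) = -27 + 9*j (r(s, j) = ((2 + j) - 5)*(4 + 5) = (-3 + j)*9 = -27 + 9*j)
(r(-4, 5)*(-35))*48 = ((-27 + 9*5)*(-35))*48 = ((-27 + 45)*(-35))*48 = (18*(-35))*48 = -630*48 = -30240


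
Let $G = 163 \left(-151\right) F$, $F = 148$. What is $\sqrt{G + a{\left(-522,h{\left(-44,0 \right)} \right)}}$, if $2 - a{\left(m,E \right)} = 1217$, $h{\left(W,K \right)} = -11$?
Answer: $i \sqrt{3643939} \approx 1908.9 i$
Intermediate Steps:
$a{\left(m,E \right)} = -1215$ ($a{\left(m,E \right)} = 2 - 1217 = -1215$)
$G = -3642724$ ($G = 163 \left(-151\right) 148 = \left(-24613\right) 148 = -3642724$)
$\sqrt{G + a{\left(-522,h{\left(-44,0 \right)} \right)}} = \sqrt{-3642724 - 1215} = \sqrt{-3643939} = i \sqrt{3643939}$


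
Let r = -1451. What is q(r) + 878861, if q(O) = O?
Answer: 877410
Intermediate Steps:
q(r) + 878861 = -1451 + 878861 = 877410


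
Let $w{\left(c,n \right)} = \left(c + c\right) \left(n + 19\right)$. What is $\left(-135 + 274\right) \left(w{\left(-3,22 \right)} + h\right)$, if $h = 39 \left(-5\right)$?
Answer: $-61299$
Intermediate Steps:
$h = -195$
$w{\left(c,n \right)} = 2 c \left(19 + n\right)$
$\left(-135 + 274\right) \left(w{\left(-3,22 \right)} + h\right) = \left(-135 + 274\right) \left(2 \left(-3\right) \left(19 + 22\right) - 195\right) = 139 \left(2 \left(-3\right) 41 - 195\right) = 139 \left(-246 - 195\right) = 139 \left(-441\right) = -61299$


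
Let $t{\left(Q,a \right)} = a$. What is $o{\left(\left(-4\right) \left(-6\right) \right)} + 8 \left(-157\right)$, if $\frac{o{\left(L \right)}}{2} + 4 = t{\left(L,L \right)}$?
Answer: $-1216$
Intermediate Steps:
$o{\left(L \right)} = -8 + 2 L$
$o{\left(\left(-4\right) \left(-6\right) \right)} + 8 \left(-157\right) = \left(-8 + 2 \left(\left(-4\right) \left(-6\right)\right)\right) + 8 \left(-157\right) = \left(-8 + 2 \cdot 24\right) - 1256 = \left(-8 + 48\right) - 1256 = 40 - 1256 = -1216$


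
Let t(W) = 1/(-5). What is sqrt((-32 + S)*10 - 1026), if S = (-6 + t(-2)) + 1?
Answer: I*sqrt(1398) ≈ 37.39*I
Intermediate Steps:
t(W) = -1/5
S = -26/5 (S = (-6 - 1/5) + 1 = -31/5 + 1 = -26/5 ≈ -5.2000)
sqrt((-32 + S)*10 - 1026) = sqrt((-32 - 26/5)*10 - 1026) = sqrt(-186/5*10 - 1026) = sqrt(-372 - 1026) = sqrt(-1398) = I*sqrt(1398)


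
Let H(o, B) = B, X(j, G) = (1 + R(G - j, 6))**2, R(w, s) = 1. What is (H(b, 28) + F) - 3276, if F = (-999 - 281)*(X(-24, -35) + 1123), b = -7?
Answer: -1445808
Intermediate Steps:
X(j, G) = 4 (X(j, G) = (1 + 1)**2 = 2**2 = 4)
F = -1442560 (F = (-999 - 281)*(4 + 1123) = -1280*1127 = -1442560)
(H(b, 28) + F) - 3276 = (28 - 1442560) - 3276 = -1442532 - 3276 = -1445808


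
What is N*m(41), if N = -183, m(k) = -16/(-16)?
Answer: -183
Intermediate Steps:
m(k) = 1 (m(k) = -16*(-1/16) = 1)
N*m(41) = -183*1 = -183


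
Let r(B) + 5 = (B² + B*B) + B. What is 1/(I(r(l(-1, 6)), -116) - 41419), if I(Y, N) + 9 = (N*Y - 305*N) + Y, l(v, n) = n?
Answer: -1/14443 ≈ -6.9238e-5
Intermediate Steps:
r(B) = -5 + B + 2*B² (r(B) = -5 + ((B² + B*B) + B) = -5 + ((B² + B²) + B) = -5 + (2*B² + B) = -5 + (B + 2*B²) = -5 + B + 2*B²)
I(Y, N) = -9 + Y - 305*N + N*Y (I(Y, N) = -9 + ((N*Y - 305*N) + Y) = -9 + ((-305*N + N*Y) + Y) = -9 + (Y - 305*N + N*Y) = -9 + Y - 305*N + N*Y)
1/(I(r(l(-1, 6)), -116) - 41419) = 1/((-9 + (-5 + 6 + 2*6²) - 305*(-116) - 116*(-5 + 6 + 2*6²)) - 41419) = 1/((-9 + (-5 + 6 + 2*36) + 35380 - 116*(-5 + 6 + 2*36)) - 41419) = 1/((-9 + (-5 + 6 + 72) + 35380 - 116*(-5 + 6 + 72)) - 41419) = 1/((-9 + 73 + 35380 - 116*73) - 41419) = 1/((-9 + 73 + 35380 - 8468) - 41419) = 1/(26976 - 41419) = 1/(-14443) = -1/14443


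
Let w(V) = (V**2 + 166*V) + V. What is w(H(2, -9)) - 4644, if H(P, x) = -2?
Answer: -4974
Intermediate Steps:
w(V) = V**2 + 167*V
w(H(2, -9)) - 4644 = -2*(167 - 2) - 4644 = -2*165 - 4644 = -330 - 4644 = -4974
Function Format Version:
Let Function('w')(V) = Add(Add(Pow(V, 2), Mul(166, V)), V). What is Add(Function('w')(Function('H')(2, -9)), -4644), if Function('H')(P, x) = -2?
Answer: -4974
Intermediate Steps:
Function('w')(V) = Add(Pow(V, 2), Mul(167, V))
Add(Function('w')(Function('H')(2, -9)), -4644) = Add(Mul(-2, Add(167, -2)), -4644) = Add(Mul(-2, 165), -4644) = Add(-330, -4644) = -4974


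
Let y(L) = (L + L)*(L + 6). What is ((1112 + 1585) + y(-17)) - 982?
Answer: 2089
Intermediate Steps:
y(L) = 2*L*(6 + L) (y(L) = (2*L)*(6 + L) = 2*L*(6 + L))
((1112 + 1585) + y(-17)) - 982 = ((1112 + 1585) + 2*(-17)*(6 - 17)) - 982 = (2697 + 2*(-17)*(-11)) - 982 = (2697 + 374) - 982 = 3071 - 982 = 2089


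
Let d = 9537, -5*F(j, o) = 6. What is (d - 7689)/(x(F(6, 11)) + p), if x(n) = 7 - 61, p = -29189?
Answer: -1848/29243 ≈ -0.063195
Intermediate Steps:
F(j, o) = -6/5 (F(j, o) = -⅕*6 = -6/5)
x(n) = -54
(d - 7689)/(x(F(6, 11)) + p) = (9537 - 7689)/(-54 - 29189) = 1848/(-29243) = 1848*(-1/29243) = -1848/29243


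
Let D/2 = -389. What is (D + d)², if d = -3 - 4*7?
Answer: 654481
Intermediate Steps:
D = -778 (D = 2*(-389) = -778)
d = -31 (d = -3 - 28 = -31)
(D + d)² = (-778 - 31)² = (-809)² = 654481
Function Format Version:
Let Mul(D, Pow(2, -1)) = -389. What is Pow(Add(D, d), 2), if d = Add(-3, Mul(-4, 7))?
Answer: 654481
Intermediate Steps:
D = -778 (D = Mul(2, -389) = -778)
d = -31 (d = Add(-3, -28) = -31)
Pow(Add(D, d), 2) = Pow(Add(-778, -31), 2) = Pow(-809, 2) = 654481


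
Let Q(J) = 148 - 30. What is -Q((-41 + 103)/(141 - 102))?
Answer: -118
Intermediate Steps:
Q(J) = 118
-Q((-41 + 103)/(141 - 102)) = -1*118 = -118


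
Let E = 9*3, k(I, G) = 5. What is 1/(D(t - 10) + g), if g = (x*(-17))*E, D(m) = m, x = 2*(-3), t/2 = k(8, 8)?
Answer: 1/2754 ≈ 0.00036311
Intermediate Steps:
t = 10 (t = 2*5 = 10)
E = 27
x = -6
g = 2754 (g = -6*(-17)*27 = 102*27 = 2754)
1/(D(t - 10) + g) = 1/((10 - 10) + 2754) = 1/(0 + 2754) = 1/2754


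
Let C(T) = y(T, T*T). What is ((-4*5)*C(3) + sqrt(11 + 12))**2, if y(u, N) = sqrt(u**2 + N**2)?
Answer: 36023 - 120*sqrt(230) ≈ 34203.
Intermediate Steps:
y(u, N) = sqrt(N**2 + u**2)
C(T) = sqrt(T**2 + T**4) (C(T) = sqrt((T*T)**2 + T**2) = sqrt((T**2)**2 + T**2) = sqrt(T**4 + T**2) = sqrt(T**2 + T**4))
((-4*5)*C(3) + sqrt(11 + 12))**2 = ((-4*5)*sqrt(3**2 + 3**4) + sqrt(11 + 12))**2 = (-20*sqrt(9 + 81) + sqrt(23))**2 = (-60*sqrt(10) + sqrt(23))**2 = (sqrt(23) - 60*sqrt(10))**2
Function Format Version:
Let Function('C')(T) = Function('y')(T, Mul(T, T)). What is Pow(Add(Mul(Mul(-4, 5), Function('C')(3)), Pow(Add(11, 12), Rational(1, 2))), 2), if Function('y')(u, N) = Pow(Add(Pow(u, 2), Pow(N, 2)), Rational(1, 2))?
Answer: Add(36023, Mul(-120, Pow(230, Rational(1, 2)))) ≈ 34203.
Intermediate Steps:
Function('y')(u, N) = Pow(Add(Pow(N, 2), Pow(u, 2)), Rational(1, 2))
Function('C')(T) = Pow(Add(Pow(T, 2), Pow(T, 4)), Rational(1, 2)) (Function('C')(T) = Pow(Add(Pow(Mul(T, T), 2), Pow(T, 2)), Rational(1, 2)) = Pow(Add(Pow(Pow(T, 2), 2), Pow(T, 2)), Rational(1, 2)) = Pow(Add(Pow(T, 4), Pow(T, 2)), Rational(1, 2)) = Pow(Add(Pow(T, 2), Pow(T, 4)), Rational(1, 2)))
Pow(Add(Mul(Mul(-4, 5), Function('C')(3)), Pow(Add(11, 12), Rational(1, 2))), 2) = Pow(Add(Mul(Mul(-4, 5), Pow(Add(Pow(3, 2), Pow(3, 4)), Rational(1, 2))), Pow(Add(11, 12), Rational(1, 2))), 2) = Pow(Add(Mul(-20, Pow(Add(9, 81), Rational(1, 2))), Pow(23, Rational(1, 2))), 2) = Pow(Add(Mul(-20, Pow(90, Rational(1, 2))), Pow(23, Rational(1, 2))), 2) = Pow(Add(Mul(-20, Mul(3, Pow(10, Rational(1, 2)))), Pow(23, Rational(1, 2))), 2) = Pow(Add(Mul(-60, Pow(10, Rational(1, 2))), Pow(23, Rational(1, 2))), 2) = Pow(Add(Pow(23, Rational(1, 2)), Mul(-60, Pow(10, Rational(1, 2)))), 2)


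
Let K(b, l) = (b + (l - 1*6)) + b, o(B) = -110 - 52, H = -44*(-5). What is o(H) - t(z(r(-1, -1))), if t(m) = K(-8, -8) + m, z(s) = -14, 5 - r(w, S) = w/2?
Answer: -118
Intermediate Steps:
r(w, S) = 5 - w/2
H = 220
o(B) = -162
K(b, l) = -6 + l + 2*b (K(b, l) = (b + (l - 6)) + b = (b + (-6 + l)) + b = (-6 + b + l) + b = -6 + l + 2*b)
t(m) = -30 + m (t(m) = (-6 - 8 + 2*(-8)) + m = (-6 - 8 - 16) + m = -30 + m)
o(H) - t(z(r(-1, -1))) = -162 - (-30 - 14) = -162 - 1*(-44) = -162 + 44 = -118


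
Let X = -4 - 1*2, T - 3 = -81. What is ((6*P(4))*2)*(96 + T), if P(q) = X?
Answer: -1296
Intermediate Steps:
T = -78 (T = 3 - 81 = -78)
X = -6 (X = -4 - 2 = -6)
P(q) = -6
((6*P(4))*2)*(96 + T) = ((6*(-6))*2)*(96 - 78) = -36*2*18 = -72*18 = -1296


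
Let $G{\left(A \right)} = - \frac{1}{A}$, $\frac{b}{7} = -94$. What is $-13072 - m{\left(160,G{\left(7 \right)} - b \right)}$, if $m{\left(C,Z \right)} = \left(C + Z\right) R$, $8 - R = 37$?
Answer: $\frac{74521}{7} \approx 10646.0$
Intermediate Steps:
$b = -658$ ($b = 7 \left(-94\right) = -658$)
$R = -29$ ($R = 8 - 37 = -29$)
$m{\left(C,Z \right)} = - 29 C - 29 Z$ ($m{\left(C,Z \right)} = \left(C + Z\right) \left(-29\right) = - 29 C - 29 Z$)
$-13072 - m{\left(160,G{\left(7 \right)} - b \right)} = -13072 - \left(\left(-29\right) 160 - 29 \left(- \frac{1}{7} - -658\right)\right) = -13072 - \left(-4640 - 29 \left(\left(-1\right) \frac{1}{7} + 658\right)\right) = -13072 - \left(-4640 - 29 \left(- \frac{1}{7} + 658\right)\right) = -13072 - \left(-4640 - \frac{133545}{7}\right) = -13072 - - \frac{166025}{7} = -13072 + \frac{166025}{7} = \frac{74521}{7}$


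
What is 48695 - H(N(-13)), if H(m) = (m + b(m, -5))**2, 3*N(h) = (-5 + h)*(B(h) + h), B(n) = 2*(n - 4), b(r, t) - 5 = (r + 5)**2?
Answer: -6831965641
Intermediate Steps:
b(r, t) = 5 + (5 + r)**2 (b(r, t) = 5 + (r + 5)**2 = 5 + (5 + r)**2)
B(n) = -8 + 2*n (B(n) = 2*(-4 + n) = -8 + 2*n)
N(h) = (-8 + 3*h)*(-5 + h)/3 (N(h) = ((-5 + h)*((-8 + 2*h) + h))/3 = ((-5 + h)*(-8 + 3*h))/3 = ((-8 + 3*h)*(-5 + h))/3 = (-8 + 3*h)*(-5 + h)/3)
H(m) = (5 + m + (5 + m)**2)**2 (H(m) = (m + (5 + (5 + m)**2))**2 = (5 + m + (5 + m)**2)**2)
48695 - H(N(-13)) = 48695 - (5 + (40/3 + (-13)**2 - 23/3*(-13)) + (5 + (40/3 + (-13)**2 - 23/3*(-13)))**2)**2 = 48695 - (5 + (40/3 + 169 + 299/3) + (5 + (40/3 + 169 + 299/3))**2)**2 = 48695 - (5 + 282 + (5 + 282)**2)**2 = 48695 - (5 + 282 + 287**2)**2 = 48695 - (5 + 282 + 82369)**2 = 48695 - 1*82656**2 = 48695 - 1*6832014336 = 48695 - 6832014336 = -6831965641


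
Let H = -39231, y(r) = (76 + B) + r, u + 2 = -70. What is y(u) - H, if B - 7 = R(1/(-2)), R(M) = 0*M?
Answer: 39242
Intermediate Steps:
R(M) = 0
u = -72 (u = -2 - 70 = -72)
B = 7 (B = 7 + 0 = 7)
y(r) = 83 + r (y(r) = (76 + 7) + r = 83 + r)
y(u) - H = (83 - 72) - 1*(-39231) = 11 + 39231 = 39242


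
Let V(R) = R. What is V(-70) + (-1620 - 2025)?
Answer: -3715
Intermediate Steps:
V(-70) + (-1620 - 2025) = -70 + (-1620 - 2025) = -70 - 3645 = -3715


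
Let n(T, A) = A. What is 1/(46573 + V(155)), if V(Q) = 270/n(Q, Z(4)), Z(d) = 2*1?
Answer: 1/46708 ≈ 2.1410e-5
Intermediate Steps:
Z(d) = 2
V(Q) = 135 (V(Q) = 270/2 = 270*(½) = 135)
1/(46573 + V(155)) = 1/(46573 + 135) = 1/46708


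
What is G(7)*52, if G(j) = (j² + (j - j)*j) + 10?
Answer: 3068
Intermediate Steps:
G(j) = 10 + j² (G(j) = (j² + 0*j) + 10 = (j² + 0) + 10 = j² + 10 = 10 + j²)
G(7)*52 = (10 + 7²)*52 = (10 + 49)*52 = 59*52 = 3068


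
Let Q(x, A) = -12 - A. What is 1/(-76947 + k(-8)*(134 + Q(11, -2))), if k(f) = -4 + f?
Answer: -1/78435 ≈ -1.2749e-5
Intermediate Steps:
1/(-76947 + k(-8)*(134 + Q(11, -2))) = 1/(-76947 + (-4 - 8)*(134 + (-12 - 1*(-2)))) = 1/(-76947 - 12*(134 + (-12 + 2))) = 1/(-76947 - 12*(134 - 10)) = 1/(-76947 - 12*124) = 1/(-76947 - 1488) = 1/(-78435) = -1/78435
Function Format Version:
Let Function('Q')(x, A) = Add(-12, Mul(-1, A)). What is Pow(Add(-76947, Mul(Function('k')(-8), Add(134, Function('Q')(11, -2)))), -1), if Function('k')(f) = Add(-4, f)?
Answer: Rational(-1, 78435) ≈ -1.2749e-5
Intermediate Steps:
Pow(Add(-76947, Mul(Function('k')(-8), Add(134, Function('Q')(11, -2)))), -1) = Pow(Add(-76947, Mul(Add(-4, -8), Add(134, Add(-12, Mul(-1, -2))))), -1) = Pow(Add(-76947, Mul(-12, Add(134, Add(-12, 2)))), -1) = Pow(Add(-76947, Mul(-12, Add(134, -10))), -1) = Pow(Add(-76947, Mul(-12, 124)), -1) = Pow(Add(-76947, -1488), -1) = Pow(-78435, -1) = Rational(-1, 78435)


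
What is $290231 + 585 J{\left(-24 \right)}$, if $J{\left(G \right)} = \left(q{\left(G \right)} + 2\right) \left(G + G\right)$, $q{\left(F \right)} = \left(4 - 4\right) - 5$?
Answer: $374471$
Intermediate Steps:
$q{\left(F \right)} = -5$ ($q{\left(F \right)} = 0 - 5 = -5$)
$J{\left(G \right)} = - 6 G$ ($J{\left(G \right)} = \left(-5 + 2\right) \left(G + G\right) = - 3 \cdot 2 G = - 6 G$)
$290231 + 585 J{\left(-24 \right)} = 290231 + 585 \left(\left(-6\right) \left(-24\right)\right) = 290231 + 585 \cdot 144 = 290231 + 84240 = 374471$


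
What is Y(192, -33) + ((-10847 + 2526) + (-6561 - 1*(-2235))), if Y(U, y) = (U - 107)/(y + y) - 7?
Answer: -835249/66 ≈ -12655.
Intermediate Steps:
Y(U, y) = -7 + (-107 + U)/(2*y) (Y(U, y) = (-107 + U)/((2*y)) - 7 = (-107 + U)*(1/(2*y)) - 7 = (-107 + U)/(2*y) - 7 = -7 + (-107 + U)/(2*y))
Y(192, -33) + ((-10847 + 2526) + (-6561 - 1*(-2235))) = (1/2)*(-107 + 192 - 14*(-33))/(-33) + ((-10847 + 2526) + (-6561 - 1*(-2235))) = (1/2)*(-1/33)*(-107 + 192 + 462) + (-8321 + (-6561 + 2235)) = (1/2)*(-1/33)*547 + (-8321 - 4326) = -547/66 - 12647 = -835249/66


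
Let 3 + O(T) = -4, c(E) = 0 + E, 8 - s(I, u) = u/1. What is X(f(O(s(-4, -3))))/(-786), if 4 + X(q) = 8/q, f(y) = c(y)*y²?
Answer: 230/44933 ≈ 0.0051187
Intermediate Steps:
s(I, u) = 8 - u (s(I, u) = 8 - u/1 = 8 - u)
c(E) = E
O(T) = -7 (O(T) = -3 - 4 = -7)
f(y) = y³ (f(y) = y*y² = y³)
X(q) = -4 + 8/q
X(f(O(s(-4, -3))))/(-786) = (-4 + 8/((-7)³))/(-786) = (-4 + 8/(-343))*(-1/786) = (-4 + 8*(-1/343))*(-1/786) = (-4 - 8/343)*(-1/786) = -1380/343*(-1/786) = 230/44933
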